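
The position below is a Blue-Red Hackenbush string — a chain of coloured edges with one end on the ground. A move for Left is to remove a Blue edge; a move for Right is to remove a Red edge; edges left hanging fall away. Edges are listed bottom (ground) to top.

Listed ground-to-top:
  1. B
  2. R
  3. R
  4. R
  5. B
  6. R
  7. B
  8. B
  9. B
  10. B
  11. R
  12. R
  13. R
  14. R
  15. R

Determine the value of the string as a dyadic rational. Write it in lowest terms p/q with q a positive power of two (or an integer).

3009/16384

step 1: add B to get B; options L={ 0 } R={  } ⇒ 1
step 2: add R to get BR; options L={ 0 } R={ 1 } ⇒ 1/2
step 3: add R to get BRR; options L={ 0 } R={ 1/2,1 } ⇒ 1/4
step 4: add R to get BRRR; options L={ 0 } R={ 1/4,1/2,1 } ⇒ 1/8
step 5: add B to get BRRRB; options L={ 0,1/8 } R={ 1/4,1/2,1 } ⇒ 3/16
step 6: add R to get BRRRBR; options L={ 0,1/8 } R={ 3/16,1/4,1/2,1 } ⇒ 5/32
step 7: add B to get BRRRBRB; options L={ 0,1/8,5/32 } R={ 3/16,1/4,1/2,1 } ⇒ 11/64
step 8: add B to get BRRRBRBB; options L={ 0,1/8,5/32,11/64 } R={ 3/16,1/4,1/2,1 } ⇒ 23/128
step 9: add B to get BRRRBRBBB; options L={ 0,1/8,5/32,11/64,23/128 } R={ 3/16,1/4,1/2,1 } ⇒ 47/256
step 10: add B to get BRRRBRBBBB; options L={ 0,1/8,5/32,11/64,23/128,47/256 } R={ 3/16,1/4,1/2,1 } ⇒ 95/512
step 11: add R to get BRRRBRBBBBR; options L={ 0,1/8,5/32,11/64,23/128,47/256 } R={ 95/512,3/16,1/4,1/2,1 } ⇒ 189/1024
step 12: add R to get BRRRBRBBBBRR; options L={ 0,1/8,5/32,11/64,23/128,47/256 } R={ 189/1024,95/512,3/16,1/4,1/2,1 } ⇒ 377/2048
step 13: add R to get BRRRBRBBBBRRR; options L={ 0,1/8,5/32,11/64,23/128,47/256 } R={ 377/2048,189/1024,95/512,3/16,1/4,1/2,1 } ⇒ 753/4096
step 14: add R to get BRRRBRBBBBRRRR; options L={ 0,1/8,5/32,11/64,23/128,47/256 } R={ 753/4096,377/2048,189/1024,95/512,3/16,1/4,1/2,1 } ⇒ 1505/8192
step 15: add R to get BRRRBRBBBBRRRRR; options L={ 0,1/8,5/32,11/64,23/128,47/256 } R={ 1505/8192,753/4096,377/2048,189/1024,95/512,3/16,1/4,1/2,1 } ⇒ 3009/16384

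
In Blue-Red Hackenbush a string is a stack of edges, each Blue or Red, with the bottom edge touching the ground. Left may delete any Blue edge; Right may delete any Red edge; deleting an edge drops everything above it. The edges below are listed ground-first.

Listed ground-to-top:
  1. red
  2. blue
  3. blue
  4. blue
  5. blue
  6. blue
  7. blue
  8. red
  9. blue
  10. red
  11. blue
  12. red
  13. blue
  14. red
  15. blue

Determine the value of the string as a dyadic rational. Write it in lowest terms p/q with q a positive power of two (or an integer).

-341/16384

Recurse on prefixes of the 15-edge string red blue blue blue blue blue blue red blue red blue red blue red blue:
step 1: add red to get r; options L={  } R={ 0 } → -1
step 2: add blue to get rb; options L={ -1 } R={ 0 } → -1/2
step 3: add blue to get rbb; options L={ -1 -1/2 } R={ 0 } → -1/4
step 4: add blue to get rbbb; options L={ -1 -1/2 -1/4 } R={ 0 } → -1/8
step 5: add blue to get rbbbb; options L={ -1 -1/2 -1/4 -1/8 } R={ 0 } → -1/16
step 6: add blue to get rbbbbb; options L={ -1 -1/2 -1/4 -1/8 -1/16 } R={ 0 } → -1/32
step 7: add blue to get rbbbbbb; options L={ -1 -1/2 -1/4 -1/8 -1/16 -1/32 } R={ 0 } → -1/64
step 8: add red to get rbbbbbbr; options L={ -1 -1/2 -1/4 -1/8 -1/16 -1/32 } R={ -1/64 0 } → -3/128
step 9: add blue to get rbbbbbbrb; options L={ -1 -1/2 -1/4 -1/8 -1/16 -1/32 -3/128 } R={ -1/64 0 } → -5/256
step 10: add red to get rbbbbbbrbr; options L={ -1 -1/2 -1/4 -1/8 -1/16 -1/32 -3/128 } R={ -5/256 -1/64 0 } → -11/512
step 11: add blue to get rbbbbbbrbrb; options L={ -1 -1/2 -1/4 -1/8 -1/16 -1/32 -3/128 -11/512 } R={ -5/256 -1/64 0 } → -21/1024
step 12: add red to get rbbbbbbrbrbr; options L={ -1 -1/2 -1/4 -1/8 -1/16 -1/32 -3/128 -11/512 } R={ -21/1024 -5/256 -1/64 0 } → -43/2048
step 13: add blue to get rbbbbbbrbrbrb; options L={ -1 -1/2 -1/4 -1/8 -1/16 -1/32 -3/128 -11/512 -43/2048 } R={ -21/1024 -5/256 -1/64 0 } → -85/4096
step 14: add red to get rbbbbbbrbrbrbr; options L={ -1 -1/2 -1/4 -1/8 -1/16 -1/32 -3/128 -11/512 -43/2048 } R={ -85/4096 -21/1024 -5/256 -1/64 0 } → -171/8192
step 15: add blue to get rbbbbbbrbrbrbrb; options L={ -1 -1/2 -1/4 -1/8 -1/16 -1/32 -3/128 -11/512 -43/2048 -171/8192 } R={ -85/4096 -21/1024 -5/256 -1/64 0 } → -341/16384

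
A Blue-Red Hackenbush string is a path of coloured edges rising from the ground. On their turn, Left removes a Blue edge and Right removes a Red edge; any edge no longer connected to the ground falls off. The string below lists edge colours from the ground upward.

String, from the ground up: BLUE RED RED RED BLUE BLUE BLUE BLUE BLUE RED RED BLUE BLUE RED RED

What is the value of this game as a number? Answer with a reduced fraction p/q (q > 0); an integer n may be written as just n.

Prefix values for BLUE RED RED RED BLUE BLUE BLUE BLUE BLUE RED RED BLUE BLUE RED RED via {L|R} + simplicity:
value_1 [B]  L=[0]  R=[·]  -> 1
value_2 [BR]  L=[0]  R=[1]  -> 1/2
value_3 [BRR]  L=[0]  R=[1/2,1]  -> 1/4
value_4 [BRRR]  L=[0]  R=[1/4,1/2,1]  -> 1/8
value_5 [BRRRB]  L=[0,1/8]  R=[1/4,1/2,1]  -> 3/16
value_6 [BRRRBB]  L=[0,1/8,3/16]  R=[1/4,1/2,1]  -> 7/32
value_7 [BRRRBBB]  L=[0,1/8,3/16,7/32]  R=[1/4,1/2,1]  -> 15/64
value_8 [BRRRBBBB]  L=[0,1/8,3/16,7/32,15/64]  R=[1/4,1/2,1]  -> 31/128
value_9 [BRRRBBBBB]  L=[0,1/8,3/16,7/32,15/64,31/128]  R=[1/4,1/2,1]  -> 63/256
value_10 [BRRRBBBBBR]  L=[0,1/8,3/16,7/32,15/64,31/128]  R=[63/256,1/4,1/2,1]  -> 125/512
value_11 [BRRRBBBBBRR]  L=[0,1/8,3/16,7/32,15/64,31/128]  R=[125/512,63/256,1/4,1/2,1]  -> 249/1024
value_12 [BRRRBBBBBRRB]  L=[0,1/8,3/16,7/32,15/64,31/128,249/1024]  R=[125/512,63/256,1/4,1/2,1]  -> 499/2048
value_13 [BRRRBBBBBRRBB]  L=[0,1/8,3/16,7/32,15/64,31/128,249/1024,499/2048]  R=[125/512,63/256,1/4,1/2,1]  -> 999/4096
value_14 [BRRRBBBBBRRBBR]  L=[0,1/8,3/16,7/32,15/64,31/128,249/1024,499/2048]  R=[999/4096,125/512,63/256,1/4,1/2,1]  -> 1997/8192
value_15 [BRRRBBBBBRRBBRR]  L=[0,1/8,3/16,7/32,15/64,31/128,249/1024,499/2048]  R=[1997/8192,999/4096,125/512,63/256,1/4,1/2,1]  -> 3993/16384

3993/16384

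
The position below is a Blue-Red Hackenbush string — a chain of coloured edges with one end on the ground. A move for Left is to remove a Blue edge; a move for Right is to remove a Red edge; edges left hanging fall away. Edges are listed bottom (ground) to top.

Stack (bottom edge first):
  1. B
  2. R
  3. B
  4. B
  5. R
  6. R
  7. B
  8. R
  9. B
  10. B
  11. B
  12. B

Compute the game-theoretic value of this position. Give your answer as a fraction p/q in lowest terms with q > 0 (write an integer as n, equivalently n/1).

1631/2048

step 1: add B to get B; options L={ 0 } R={ — } -> 1
step 2: add R to get BR; options L={ 0 } R={ 1 } -> 1/2
step 3: add B to get BRB; options L={ 0,1/2 } R={ 1 } -> 3/4
step 4: add B to get BRBB; options L={ 0,1/2,3/4 } R={ 1 } -> 7/8
step 5: add R to get BRBBR; options L={ 0,1/2,3/4 } R={ 7/8,1 } -> 13/16
step 6: add R to get BRBBRR; options L={ 0,1/2,3/4 } R={ 13/16,7/8,1 } -> 25/32
step 7: add B to get BRBBRRB; options L={ 0,1/2,3/4,25/32 } R={ 13/16,7/8,1 } -> 51/64
step 8: add R to get BRBBRRBR; options L={ 0,1/2,3/4,25/32 } R={ 51/64,13/16,7/8,1 } -> 101/128
step 9: add B to get BRBBRRBRB; options L={ 0,1/2,3/4,25/32,101/128 } R={ 51/64,13/16,7/8,1 } -> 203/256
step 10: add B to get BRBBRRBRBB; options L={ 0,1/2,3/4,25/32,101/128,203/256 } R={ 51/64,13/16,7/8,1 } -> 407/512
step 11: add B to get BRBBRRBRBBB; options L={ 0,1/2,3/4,25/32,101/128,203/256,407/512 } R={ 51/64,13/16,7/8,1 } -> 815/1024
step 12: add B to get BRBBRRBRBBBB; options L={ 0,1/2,3/4,25/32,101/128,203/256,407/512,815/1024 } R={ 51/64,13/16,7/8,1 } -> 1631/2048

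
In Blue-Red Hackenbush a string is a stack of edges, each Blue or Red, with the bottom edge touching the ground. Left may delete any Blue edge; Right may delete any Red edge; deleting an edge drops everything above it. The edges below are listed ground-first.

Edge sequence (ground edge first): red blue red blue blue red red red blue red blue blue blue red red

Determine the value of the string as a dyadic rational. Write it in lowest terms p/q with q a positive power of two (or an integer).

value_1 [r]  L=[·]  R=[0]  => -1
value_2 [rb]  L=[-1]  R=[0]  => -1/2
value_3 [rbr]  L=[-1]  R=[-1/2; 0]  => -3/4
value_4 [rbrb]  L=[-1; -3/4]  R=[-1/2; 0]  => -5/8
value_5 [rbrbb]  L=[-1; -3/4; -5/8]  R=[-1/2; 0]  => -9/16
value_6 [rbrbbr]  L=[-1; -3/4; -5/8]  R=[-9/16; -1/2; 0]  => -19/32
value_7 [rbrbbrr]  L=[-1; -3/4; -5/8]  R=[-19/32; -9/16; -1/2; 0]  => -39/64
value_8 [rbrbbrrr]  L=[-1; -3/4; -5/8]  R=[-39/64; -19/32; -9/16; -1/2; 0]  => -79/128
value_9 [rbrbbrrrb]  L=[-1; -3/4; -5/8; -79/128]  R=[-39/64; -19/32; -9/16; -1/2; 0]  => -157/256
value_10 [rbrbbrrrbr]  L=[-1; -3/4; -5/8; -79/128]  R=[-157/256; -39/64; -19/32; -9/16; -1/2; 0]  => -315/512
value_11 [rbrbbrrrbrb]  L=[-1; -3/4; -5/8; -79/128; -315/512]  R=[-157/256; -39/64; -19/32; -9/16; -1/2; 0]  => -629/1024
value_12 [rbrbbrrrbrbb]  L=[-1; -3/4; -5/8; -79/128; -315/512; -629/1024]  R=[-157/256; -39/64; -19/32; -9/16; -1/2; 0]  => -1257/2048
value_13 [rbrbbrrrbrbbb]  L=[-1; -3/4; -5/8; -79/128; -315/512; -629/1024; -1257/2048]  R=[-157/256; -39/64; -19/32; -9/16; -1/2; 0]  => -2513/4096
value_14 [rbrbbrrrbrbbbr]  L=[-1; -3/4; -5/8; -79/128; -315/512; -629/1024; -1257/2048]  R=[-2513/4096; -157/256; -39/64; -19/32; -9/16; -1/2; 0]  => -5027/8192
value_15 [rbrbbrrrbrbbbrr]  L=[-1; -3/4; -5/8; -79/128; -315/512; -629/1024; -1257/2048]  R=[-5027/8192; -2513/4096; -157/256; -39/64; -19/32; -9/16; -1/2; 0]  => -10055/16384

-10055/16384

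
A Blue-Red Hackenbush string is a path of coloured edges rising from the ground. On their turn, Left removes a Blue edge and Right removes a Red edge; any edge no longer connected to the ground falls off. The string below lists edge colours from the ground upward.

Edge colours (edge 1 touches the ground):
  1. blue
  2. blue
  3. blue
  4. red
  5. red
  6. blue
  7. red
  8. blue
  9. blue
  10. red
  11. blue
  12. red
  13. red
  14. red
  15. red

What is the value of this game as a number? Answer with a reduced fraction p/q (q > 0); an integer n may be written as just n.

9633/4096

Prefix values for blue blue blue red red blue red blue blue red blue red red red red via {L|R} + simplicity:
step 1: add blue to get b; options L={ 0 } R={ ∅ } ⇒ 1
step 2: add blue to get bb; options L={ 0; 1 } R={ ∅ } ⇒ 2
step 3: add blue to get bbb; options L={ 0; 1; 2 } R={ ∅ } ⇒ 3
step 4: add red to get bbbr; options L={ 0; 1; 2 } R={ 3 } ⇒ 5/2
step 5: add red to get bbbrr; options L={ 0; 1; 2 } R={ 5/2; 3 } ⇒ 9/4
step 6: add blue to get bbbrrb; options L={ 0; 1; 2; 9/4 } R={ 5/2; 3 } ⇒ 19/8
step 7: add red to get bbbrrbr; options L={ 0; 1; 2; 9/4 } R={ 19/8; 5/2; 3 } ⇒ 37/16
step 8: add blue to get bbbrrbrb; options L={ 0; 1; 2; 9/4; 37/16 } R={ 19/8; 5/2; 3 } ⇒ 75/32
step 9: add blue to get bbbrrbrbb; options L={ 0; 1; 2; 9/4; 37/16; 75/32 } R={ 19/8; 5/2; 3 } ⇒ 151/64
step 10: add red to get bbbrrbrbbr; options L={ 0; 1; 2; 9/4; 37/16; 75/32 } R={ 151/64; 19/8; 5/2; 3 } ⇒ 301/128
step 11: add blue to get bbbrrbrbbrb; options L={ 0; 1; 2; 9/4; 37/16; 75/32; 301/128 } R={ 151/64; 19/8; 5/2; 3 } ⇒ 603/256
step 12: add red to get bbbrrbrbbrbr; options L={ 0; 1; 2; 9/4; 37/16; 75/32; 301/128 } R={ 603/256; 151/64; 19/8; 5/2; 3 } ⇒ 1205/512
step 13: add red to get bbbrrbrbbrbrr; options L={ 0; 1; 2; 9/4; 37/16; 75/32; 301/128 } R={ 1205/512; 603/256; 151/64; 19/8; 5/2; 3 } ⇒ 2409/1024
step 14: add red to get bbbrrbrbbrbrrr; options L={ 0; 1; 2; 9/4; 37/16; 75/32; 301/128 } R={ 2409/1024; 1205/512; 603/256; 151/64; 19/8; 5/2; 3 } ⇒ 4817/2048
step 15: add red to get bbbrrbrbbrbrrrr; options L={ 0; 1; 2; 9/4; 37/16; 75/32; 301/128 } R={ 4817/2048; 2409/1024; 1205/512; 603/256; 151/64; 19/8; 5/2; 3 } ⇒ 9633/4096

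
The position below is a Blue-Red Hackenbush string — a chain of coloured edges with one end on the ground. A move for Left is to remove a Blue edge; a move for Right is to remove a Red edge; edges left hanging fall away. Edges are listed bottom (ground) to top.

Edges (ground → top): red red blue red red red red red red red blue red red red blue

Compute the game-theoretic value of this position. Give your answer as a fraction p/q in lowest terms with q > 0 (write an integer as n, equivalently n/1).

v_1 [r]  L=[·]  R=[0]  -> -1
v_2 [rr]  L=[·]  R=[-1; 0]  -> -2
v_3 [rrb]  L=[-2]  R=[-1; 0]  -> -3/2
v_4 [rrbr]  L=[-2]  R=[-3/2; -1; 0]  -> -7/4
v_5 [rrbrr]  L=[-2]  R=[-7/4; -3/2; -1; 0]  -> -15/8
v_6 [rrbrrr]  L=[-2]  R=[-15/8; -7/4; -3/2; -1; 0]  -> -31/16
v_7 [rrbrrrr]  L=[-2]  R=[-31/16; -15/8; -7/4; -3/2; -1; 0]  -> -63/32
v_8 [rrbrrrrr]  L=[-2]  R=[-63/32; -31/16; -15/8; -7/4; -3/2; -1; 0]  -> -127/64
v_9 [rrbrrrrrr]  L=[-2]  R=[-127/64; -63/32; -31/16; -15/8; -7/4; -3/2; -1; 0]  -> -255/128
v_10 [rrbrrrrrrr]  L=[-2]  R=[-255/128; -127/64; -63/32; -31/16; -15/8; -7/4; -3/2; -1; 0]  -> -511/256
v_11 [rrbrrrrrrrb]  L=[-2; -511/256]  R=[-255/128; -127/64; -63/32; -31/16; -15/8; -7/4; -3/2; -1; 0]  -> -1021/512
v_12 [rrbrrrrrrrbr]  L=[-2; -511/256]  R=[-1021/512; -255/128; -127/64; -63/32; -31/16; -15/8; -7/4; -3/2; -1; 0]  -> -2043/1024
v_13 [rrbrrrrrrrbrr]  L=[-2; -511/256]  R=[-2043/1024; -1021/512; -255/128; -127/64; -63/32; -31/16; -15/8; -7/4; -3/2; -1; 0]  -> -4087/2048
v_14 [rrbrrrrrrrbrrr]  L=[-2; -511/256]  R=[-4087/2048; -2043/1024; -1021/512; -255/128; -127/64; -63/32; -31/16; -15/8; -7/4; -3/2; -1; 0]  -> -8175/4096
v_15 [rrbrrrrrrrbrrrb]  L=[-2; -511/256; -8175/4096]  R=[-4087/2048; -2043/1024; -1021/512; -255/128; -127/64; -63/32; -31/16; -15/8; -7/4; -3/2; -1; 0]  -> -16349/8192

-16349/8192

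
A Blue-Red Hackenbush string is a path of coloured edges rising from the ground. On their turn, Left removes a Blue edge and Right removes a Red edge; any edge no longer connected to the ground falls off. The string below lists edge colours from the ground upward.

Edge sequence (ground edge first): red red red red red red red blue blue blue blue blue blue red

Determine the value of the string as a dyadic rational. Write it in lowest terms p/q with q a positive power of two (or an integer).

-771/128

Prefix values for red red red red red red red blue blue blue blue blue blue red via {L|R} + simplicity:
step 1: add red to get r; options L={ · } R={ 0 } = -1
step 2: add red to get rr; options L={ · } R={ -1, 0 } = -2
step 3: add red to get rrr; options L={ · } R={ -2, -1, 0 } = -3
step 4: add red to get rrrr; options L={ · } R={ -3, -2, -1, 0 } = -4
step 5: add red to get rrrrr; options L={ · } R={ -4, -3, -2, -1, 0 } = -5
step 6: add red to get rrrrrr; options L={ · } R={ -5, -4, -3, -2, -1, 0 } = -6
step 7: add red to get rrrrrrr; options L={ · } R={ -6, -5, -4, -3, -2, -1, 0 } = -7
step 8: add blue to get rrrrrrrb; options L={ -7 } R={ -6, -5, -4, -3, -2, -1, 0 } = -13/2
step 9: add blue to get rrrrrrrbb; options L={ -7, -13/2 } R={ -6, -5, -4, -3, -2, -1, 0 } = -25/4
step 10: add blue to get rrrrrrrbbb; options L={ -7, -13/2, -25/4 } R={ -6, -5, -4, -3, -2, -1, 0 } = -49/8
step 11: add blue to get rrrrrrrbbbb; options L={ -7, -13/2, -25/4, -49/8 } R={ -6, -5, -4, -3, -2, -1, 0 } = -97/16
step 12: add blue to get rrrrrrrbbbbb; options L={ -7, -13/2, -25/4, -49/8, -97/16 } R={ -6, -5, -4, -3, -2, -1, 0 } = -193/32
step 13: add blue to get rrrrrrrbbbbbb; options L={ -7, -13/2, -25/4, -49/8, -97/16, -193/32 } R={ -6, -5, -4, -3, -2, -1, 0 } = -385/64
step 14: add red to get rrrrrrrbbbbbbr; options L={ -7, -13/2, -25/4, -49/8, -97/16, -193/32 } R={ -385/64, -6, -5, -4, -3, -2, -1, 0 } = -771/128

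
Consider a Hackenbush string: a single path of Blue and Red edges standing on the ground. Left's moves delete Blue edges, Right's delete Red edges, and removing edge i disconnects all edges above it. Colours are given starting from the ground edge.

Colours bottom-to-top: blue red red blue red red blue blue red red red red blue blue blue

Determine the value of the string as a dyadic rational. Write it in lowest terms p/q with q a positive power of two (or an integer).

4879/16384

step 1: add blue to get b; options L={ 0 } R={ (no moves) } = 1
step 2: add red to get br; options L={ 0 } R={ 1 } = 1/2
step 3: add red to get brr; options L={ 0 } R={ 1/2, 1 } = 1/4
step 4: add blue to get brrb; options L={ 0, 1/4 } R={ 1/2, 1 } = 3/8
step 5: add red to get brrbr; options L={ 0, 1/4 } R={ 3/8, 1/2, 1 } = 5/16
step 6: add red to get brrbrr; options L={ 0, 1/4 } R={ 5/16, 3/8, 1/2, 1 } = 9/32
step 7: add blue to get brrbrrb; options L={ 0, 1/4, 9/32 } R={ 5/16, 3/8, 1/2, 1 } = 19/64
step 8: add blue to get brrbrrbb; options L={ 0, 1/4, 9/32, 19/64 } R={ 5/16, 3/8, 1/2, 1 } = 39/128
step 9: add red to get brrbrrbbr; options L={ 0, 1/4, 9/32, 19/64 } R={ 39/128, 5/16, 3/8, 1/2, 1 } = 77/256
step 10: add red to get brrbrrbbrr; options L={ 0, 1/4, 9/32, 19/64 } R={ 77/256, 39/128, 5/16, 3/8, 1/2, 1 } = 153/512
step 11: add red to get brrbrrbbrrr; options L={ 0, 1/4, 9/32, 19/64 } R={ 153/512, 77/256, 39/128, 5/16, 3/8, 1/2, 1 } = 305/1024
step 12: add red to get brrbrrbbrrrr; options L={ 0, 1/4, 9/32, 19/64 } R={ 305/1024, 153/512, 77/256, 39/128, 5/16, 3/8, 1/2, 1 } = 609/2048
step 13: add blue to get brrbrrbbrrrrb; options L={ 0, 1/4, 9/32, 19/64, 609/2048 } R={ 305/1024, 153/512, 77/256, 39/128, 5/16, 3/8, 1/2, 1 } = 1219/4096
step 14: add blue to get brrbrrbbrrrrbb; options L={ 0, 1/4, 9/32, 19/64, 609/2048, 1219/4096 } R={ 305/1024, 153/512, 77/256, 39/128, 5/16, 3/8, 1/2, 1 } = 2439/8192
step 15: add blue to get brrbrrbbrrrrbbb; options L={ 0, 1/4, 9/32, 19/64, 609/2048, 1219/4096, 2439/8192 } R={ 305/1024, 153/512, 77/256, 39/128, 5/16, 3/8, 1/2, 1 } = 4879/16384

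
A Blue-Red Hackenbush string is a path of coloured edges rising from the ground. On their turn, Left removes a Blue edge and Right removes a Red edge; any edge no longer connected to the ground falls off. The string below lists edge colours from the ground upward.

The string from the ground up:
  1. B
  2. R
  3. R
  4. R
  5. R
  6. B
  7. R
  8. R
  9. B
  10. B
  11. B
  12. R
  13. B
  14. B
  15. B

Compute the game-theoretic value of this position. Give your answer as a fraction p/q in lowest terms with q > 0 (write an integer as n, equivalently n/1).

Build G(s[:k]) for k = 1..15, string s = B R R R R B R R B B B R B B B.
G_1 [B]  L=[0]  R=[·]  → 1
G_2 [BR]  L=[0]  R=[1]  → 1/2
G_3 [BRR]  L=[0]  R=[1/2, 1]  → 1/4
G_4 [BRRR]  L=[0]  R=[1/4, 1/2, 1]  → 1/8
G_5 [BRRRR]  L=[0]  R=[1/8, 1/4, 1/2, 1]  → 1/16
G_6 [BRRRRB]  L=[0, 1/16]  R=[1/8, 1/4, 1/2, 1]  → 3/32
G_7 [BRRRRBR]  L=[0, 1/16]  R=[3/32, 1/8, 1/4, 1/2, 1]  → 5/64
G_8 [BRRRRBRR]  L=[0, 1/16]  R=[5/64, 3/32, 1/8, 1/4, 1/2, 1]  → 9/128
G_9 [BRRRRBRRB]  L=[0, 1/16, 9/128]  R=[5/64, 3/32, 1/8, 1/4, 1/2, 1]  → 19/256
G_10 [BRRRRBRRBB]  L=[0, 1/16, 9/128, 19/256]  R=[5/64, 3/32, 1/8, 1/4, 1/2, 1]  → 39/512
G_11 [BRRRRBRRBBB]  L=[0, 1/16, 9/128, 19/256, 39/512]  R=[5/64, 3/32, 1/8, 1/4, 1/2, 1]  → 79/1024
G_12 [BRRRRBRRBBBR]  L=[0, 1/16, 9/128, 19/256, 39/512]  R=[79/1024, 5/64, 3/32, 1/8, 1/4, 1/2, 1]  → 157/2048
G_13 [BRRRRBRRBBBRB]  L=[0, 1/16, 9/128, 19/256, 39/512, 157/2048]  R=[79/1024, 5/64, 3/32, 1/8, 1/4, 1/2, 1]  → 315/4096
G_14 [BRRRRBRRBBBRBB]  L=[0, 1/16, 9/128, 19/256, 39/512, 157/2048, 315/4096]  R=[79/1024, 5/64, 3/32, 1/8, 1/4, 1/2, 1]  → 631/8192
G_15 [BRRRRBRRBBBRBBB]  L=[0, 1/16, 9/128, 19/256, 39/512, 157/2048, 315/4096, 631/8192]  R=[79/1024, 5/64, 3/32, 1/8, 1/4, 1/2, 1]  → 1263/16384

1263/16384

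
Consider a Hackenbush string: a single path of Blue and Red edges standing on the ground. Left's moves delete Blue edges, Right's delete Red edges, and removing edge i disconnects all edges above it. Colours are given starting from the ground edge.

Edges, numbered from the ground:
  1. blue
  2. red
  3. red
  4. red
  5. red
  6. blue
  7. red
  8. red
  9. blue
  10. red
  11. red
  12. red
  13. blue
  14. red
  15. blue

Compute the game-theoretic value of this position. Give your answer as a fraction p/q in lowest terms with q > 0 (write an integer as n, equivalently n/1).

Build v(s[:k]) for k = 1..15, string s = blue red red red red blue red red blue red red red blue red blue.
b: Left { 0 }, Right { ∅ } so simplest 1
br: Left { 0 }, Right { 1 } so simplest 1/2
brr: Left { 0 }, Right { 1/2 1 } so simplest 1/4
brrr: Left { 0 }, Right { 1/4 1/2 1 } so simplest 1/8
brrrr: Left { 0 }, Right { 1/8 1/4 1/2 1 } so simplest 1/16
brrrrb: Left { 0 1/16 }, Right { 1/8 1/4 1/2 1 } so simplest 3/32
brrrrbr: Left { 0 1/16 }, Right { 3/32 1/8 1/4 1/2 1 } so simplest 5/64
brrrrbrr: Left { 0 1/16 }, Right { 5/64 3/32 1/8 1/4 1/2 1 } so simplest 9/128
brrrrbrrb: Left { 0 1/16 9/128 }, Right { 5/64 3/32 1/8 1/4 1/2 1 } so simplest 19/256
brrrrbrrbr: Left { 0 1/16 9/128 }, Right { 19/256 5/64 3/32 1/8 1/4 1/2 1 } so simplest 37/512
brrrrbrrbrr: Left { 0 1/16 9/128 }, Right { 37/512 19/256 5/64 3/32 1/8 1/4 1/2 1 } so simplest 73/1024
brrrrbrrbrrr: Left { 0 1/16 9/128 }, Right { 73/1024 37/512 19/256 5/64 3/32 1/8 1/4 1/2 1 } so simplest 145/2048
brrrrbrrbrrrb: Left { 0 1/16 9/128 145/2048 }, Right { 73/1024 37/512 19/256 5/64 3/32 1/8 1/4 1/2 1 } so simplest 291/4096
brrrrbrrbrrrbr: Left { 0 1/16 9/128 145/2048 }, Right { 291/4096 73/1024 37/512 19/256 5/64 3/32 1/8 1/4 1/2 1 } so simplest 581/8192
brrrrbrrbrrrbrb: Left { 0 1/16 9/128 145/2048 581/8192 }, Right { 291/4096 73/1024 37/512 19/256 5/64 3/32 1/8 1/4 1/2 1 } so simplest 1163/16384

1163/16384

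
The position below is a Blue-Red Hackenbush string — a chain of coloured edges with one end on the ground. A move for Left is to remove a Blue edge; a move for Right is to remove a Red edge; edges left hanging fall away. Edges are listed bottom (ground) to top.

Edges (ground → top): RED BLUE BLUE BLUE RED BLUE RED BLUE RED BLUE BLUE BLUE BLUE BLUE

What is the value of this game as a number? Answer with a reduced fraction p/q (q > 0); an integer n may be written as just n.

step 1: add RED to get R; options L={  } R={ 0 } gives -1
step 2: add BLUE to get RB; options L={ -1 } R={ 0 } gives -1/2
step 3: add BLUE to get RBB; options L={ -1 -1/2 } R={ 0 } gives -1/4
step 4: add BLUE to get RBBB; options L={ -1 -1/2 -1/4 } R={ 0 } gives -1/8
step 5: add RED to get RBBBR; options L={ -1 -1/2 -1/4 } R={ -1/8 0 } gives -3/16
step 6: add BLUE to get RBBBRB; options L={ -1 -1/2 -1/4 -3/16 } R={ -1/8 0 } gives -5/32
step 7: add RED to get RBBBRBR; options L={ -1 -1/2 -1/4 -3/16 } R={ -5/32 -1/8 0 } gives -11/64
step 8: add BLUE to get RBBBRBRB; options L={ -1 -1/2 -1/4 -3/16 -11/64 } R={ -5/32 -1/8 0 } gives -21/128
step 9: add RED to get RBBBRBRBR; options L={ -1 -1/2 -1/4 -3/16 -11/64 } R={ -21/128 -5/32 -1/8 0 } gives -43/256
step 10: add BLUE to get RBBBRBRBRB; options L={ -1 -1/2 -1/4 -3/16 -11/64 -43/256 } R={ -21/128 -5/32 -1/8 0 } gives -85/512
step 11: add BLUE to get RBBBRBRBRBB; options L={ -1 -1/2 -1/4 -3/16 -11/64 -43/256 -85/512 } R={ -21/128 -5/32 -1/8 0 } gives -169/1024
step 12: add BLUE to get RBBBRBRBRBBB; options L={ -1 -1/2 -1/4 -3/16 -11/64 -43/256 -85/512 -169/1024 } R={ -21/128 -5/32 -1/8 0 } gives -337/2048
step 13: add BLUE to get RBBBRBRBRBBBB; options L={ -1 -1/2 -1/4 -3/16 -11/64 -43/256 -85/512 -169/1024 -337/2048 } R={ -21/128 -5/32 -1/8 0 } gives -673/4096
step 14: add BLUE to get RBBBRBRBRBBBBB; options L={ -1 -1/2 -1/4 -3/16 -11/64 -43/256 -85/512 -169/1024 -337/2048 -673/4096 } R={ -21/128 -5/32 -1/8 0 } gives -1345/8192

-1345/8192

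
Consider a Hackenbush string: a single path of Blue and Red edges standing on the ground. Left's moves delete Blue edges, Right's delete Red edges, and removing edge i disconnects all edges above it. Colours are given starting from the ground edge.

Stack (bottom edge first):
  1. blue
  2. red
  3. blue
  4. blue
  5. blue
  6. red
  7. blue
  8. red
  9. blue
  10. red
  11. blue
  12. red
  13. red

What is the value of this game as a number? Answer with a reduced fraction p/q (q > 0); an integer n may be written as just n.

3753/4096

Recurse on prefixes of the 13-edge string blue red blue blue blue red blue red blue red blue red red:
G_1 [b]  L=[0]  R=[none]  → 1
G_2 [br]  L=[0]  R=[1]  → 1/2
G_3 [brb]  L=[0 1/2]  R=[1]  → 3/4
G_4 [brbb]  L=[0 1/2 3/4]  R=[1]  → 7/8
G_5 [brbbb]  L=[0 1/2 3/4 7/8]  R=[1]  → 15/16
G_6 [brbbbr]  L=[0 1/2 3/4 7/8]  R=[15/16 1]  → 29/32
G_7 [brbbbrb]  L=[0 1/2 3/4 7/8 29/32]  R=[15/16 1]  → 59/64
G_8 [brbbbrbr]  L=[0 1/2 3/4 7/8 29/32]  R=[59/64 15/16 1]  → 117/128
G_9 [brbbbrbrb]  L=[0 1/2 3/4 7/8 29/32 117/128]  R=[59/64 15/16 1]  → 235/256
G_10 [brbbbrbrbr]  L=[0 1/2 3/4 7/8 29/32 117/128]  R=[235/256 59/64 15/16 1]  → 469/512
G_11 [brbbbrbrbrb]  L=[0 1/2 3/4 7/8 29/32 117/128 469/512]  R=[235/256 59/64 15/16 1]  → 939/1024
G_12 [brbbbrbrbrbr]  L=[0 1/2 3/4 7/8 29/32 117/128 469/512]  R=[939/1024 235/256 59/64 15/16 1]  → 1877/2048
G_13 [brbbbrbrbrbrr]  L=[0 1/2 3/4 7/8 29/32 117/128 469/512]  R=[1877/2048 939/1024 235/256 59/64 15/16 1]  → 3753/4096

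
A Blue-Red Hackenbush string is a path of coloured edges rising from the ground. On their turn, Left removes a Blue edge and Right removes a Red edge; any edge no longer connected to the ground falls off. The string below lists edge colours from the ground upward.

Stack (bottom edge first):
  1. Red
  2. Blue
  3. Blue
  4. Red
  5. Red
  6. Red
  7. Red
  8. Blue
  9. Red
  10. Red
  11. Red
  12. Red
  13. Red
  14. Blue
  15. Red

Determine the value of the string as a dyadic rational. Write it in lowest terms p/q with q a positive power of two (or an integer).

edge 1 of 15 (Red): { (no moves) | 0 } — -1
edge 2 of 15 (Blue): { -1 | 0 } — -1/2
edge 3 of 15 (Blue): { -1; -1/2 | 0 } — -1/4
edge 4 of 15 (Red): { -1; -1/2 | -1/4; 0 } — -3/8
edge 5 of 15 (Red): { -1; -1/2 | -3/8; -1/4; 0 } — -7/16
edge 6 of 15 (Red): { -1; -1/2 | -7/16; -3/8; -1/4; 0 } — -15/32
edge 7 of 15 (Red): { -1; -1/2 | -15/32; -7/16; -3/8; -1/4; 0 } — -31/64
edge 8 of 15 (Blue): { -1; -1/2; -31/64 | -15/32; -7/16; -3/8; -1/4; 0 } — -61/128
edge 9 of 15 (Red): { -1; -1/2; -31/64 | -61/128; -15/32; -7/16; -3/8; -1/4; 0 } — -123/256
edge 10 of 15 (Red): { -1; -1/2; -31/64 | -123/256; -61/128; -15/32; -7/16; -3/8; -1/4; 0 } — -247/512
edge 11 of 15 (Red): { -1; -1/2; -31/64 | -247/512; -123/256; -61/128; -15/32; -7/16; -3/8; -1/4; 0 } — -495/1024
edge 12 of 15 (Red): { -1; -1/2; -31/64 | -495/1024; -247/512; -123/256; -61/128; -15/32; -7/16; -3/8; -1/4; 0 } — -991/2048
edge 13 of 15 (Red): { -1; -1/2; -31/64 | -991/2048; -495/1024; -247/512; -123/256; -61/128; -15/32; -7/16; -3/8; -1/4; 0 } — -1983/4096
edge 14 of 15 (Blue): { -1; -1/2; -31/64; -1983/4096 | -991/2048; -495/1024; -247/512; -123/256; -61/128; -15/32; -7/16; -3/8; -1/4; 0 } — -3965/8192
edge 15 of 15 (Red): { -1; -1/2; -31/64; -1983/4096 | -3965/8192; -991/2048; -495/1024; -247/512; -123/256; -61/128; -15/32; -7/16; -3/8; -1/4; 0 } — -7931/16384

-7931/16384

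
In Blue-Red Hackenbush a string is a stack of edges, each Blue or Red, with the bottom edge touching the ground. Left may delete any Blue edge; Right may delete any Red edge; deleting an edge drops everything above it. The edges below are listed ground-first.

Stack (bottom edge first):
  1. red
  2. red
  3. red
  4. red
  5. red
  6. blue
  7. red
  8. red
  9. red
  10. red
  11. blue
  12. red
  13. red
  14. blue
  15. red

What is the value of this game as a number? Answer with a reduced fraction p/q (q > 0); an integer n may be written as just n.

Build val(s[:k]) for k = 1..15, string s = red red red red red blue red red red red blue red red blue red.
1 of 15 · r · max L −∞ · min R 0 so -1
2 of 15 · rr · max L −∞ · min R -1 so -2
3 of 15 · rrr · max L −∞ · min R -2 so -3
4 of 15 · rrrr · max L −∞ · min R -3 so -4
5 of 15 · rrrrr · max L −∞ · min R -4 so -5
6 of 15 · rrrrrb · max L -5 · min R -4 so -9/2
7 of 15 · rrrrrbr · max L -5 · min R -9/2 so -19/4
8 of 15 · rrrrrbrr · max L -5 · min R -19/4 so -39/8
9 of 15 · rrrrrbrrr · max L -5 · min R -39/8 so -79/16
10 of 15 · rrrrrbrrrr · max L -5 · min R -79/16 so -159/32
11 of 15 · rrrrrbrrrrb · max L -159/32 · min R -79/16 so -317/64
12 of 15 · rrrrrbrrrrbr · max L -159/32 · min R -317/64 so -635/128
13 of 15 · rrrrrbrrrrbrr · max L -159/32 · min R -635/128 so -1271/256
14 of 15 · rrrrrbrrrrbrrb · max L -1271/256 · min R -635/128 so -2541/512
15 of 15 · rrrrrbrrrrbrrbr · max L -1271/256 · min R -2541/512 so -5083/1024

-5083/1024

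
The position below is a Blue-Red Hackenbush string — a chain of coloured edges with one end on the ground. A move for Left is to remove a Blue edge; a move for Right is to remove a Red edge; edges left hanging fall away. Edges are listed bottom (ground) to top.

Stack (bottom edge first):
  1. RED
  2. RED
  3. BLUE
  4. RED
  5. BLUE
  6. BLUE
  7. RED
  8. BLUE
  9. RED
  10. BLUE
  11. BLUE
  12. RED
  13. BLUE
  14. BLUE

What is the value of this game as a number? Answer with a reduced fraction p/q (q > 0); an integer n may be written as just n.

g_1 [R]  L=[]  R=[0]  => -1
g_2 [RR]  L=[]  R=[-1; 0]  => -2
g_3 [RRB]  L=[-2]  R=[-1; 0]  => -3/2
g_4 [RRBR]  L=[-2]  R=[-3/2; -1; 0]  => -7/4
g_5 [RRBRB]  L=[-2; -7/4]  R=[-3/2; -1; 0]  => -13/8
g_6 [RRBRBB]  L=[-2; -7/4; -13/8]  R=[-3/2; -1; 0]  => -25/16
g_7 [RRBRBBR]  L=[-2; -7/4; -13/8]  R=[-25/16; -3/2; -1; 0]  => -51/32
g_8 [RRBRBBRB]  L=[-2; -7/4; -13/8; -51/32]  R=[-25/16; -3/2; -1; 0]  => -101/64
g_9 [RRBRBBRBR]  L=[-2; -7/4; -13/8; -51/32]  R=[-101/64; -25/16; -3/2; -1; 0]  => -203/128
g_10 [RRBRBBRBRB]  L=[-2; -7/4; -13/8; -51/32; -203/128]  R=[-101/64; -25/16; -3/2; -1; 0]  => -405/256
g_11 [RRBRBBRBRBB]  L=[-2; -7/4; -13/8; -51/32; -203/128; -405/256]  R=[-101/64; -25/16; -3/2; -1; 0]  => -809/512
g_12 [RRBRBBRBRBBR]  L=[-2; -7/4; -13/8; -51/32; -203/128; -405/256]  R=[-809/512; -101/64; -25/16; -3/2; -1; 0]  => -1619/1024
g_13 [RRBRBBRBRBBRB]  L=[-2; -7/4; -13/8; -51/32; -203/128; -405/256; -1619/1024]  R=[-809/512; -101/64; -25/16; -3/2; -1; 0]  => -3237/2048
g_14 [RRBRBBRBRBBRBB]  L=[-2; -7/4; -13/8; -51/32; -203/128; -405/256; -1619/1024; -3237/2048]  R=[-809/512; -101/64; -25/16; -3/2; -1; 0]  => -6473/4096

-6473/4096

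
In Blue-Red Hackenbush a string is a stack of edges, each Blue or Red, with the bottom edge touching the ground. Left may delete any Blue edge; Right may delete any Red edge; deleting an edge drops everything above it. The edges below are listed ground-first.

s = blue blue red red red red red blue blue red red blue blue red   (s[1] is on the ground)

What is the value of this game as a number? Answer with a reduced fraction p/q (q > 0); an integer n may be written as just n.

4301/4096

G(b) = { 0 |  } gives 1
G(bb) = { 0, 1 |  } gives 2
G(bbr) = { 0, 1 | 2 } gives 3/2
G(bbrr) = { 0, 1 | 3/2, 2 } gives 5/4
G(bbrrr) = { 0, 1 | 5/4, 3/2, 2 } gives 9/8
G(bbrrrr) = { 0, 1 | 9/8, 5/4, 3/2, 2 } gives 17/16
G(bbrrrrr) = { 0, 1 | 17/16, 9/8, 5/4, 3/2, 2 } gives 33/32
G(bbrrrrrb) = { 0, 1, 33/32 | 17/16, 9/8, 5/4, 3/2, 2 } gives 67/64
G(bbrrrrrbb) = { 0, 1, 33/32, 67/64 | 17/16, 9/8, 5/4, 3/2, 2 } gives 135/128
G(bbrrrrrbbr) = { 0, 1, 33/32, 67/64 | 135/128, 17/16, 9/8, 5/4, 3/2, 2 } gives 269/256
G(bbrrrrrbbrr) = { 0, 1, 33/32, 67/64 | 269/256, 135/128, 17/16, 9/8, 5/4, 3/2, 2 } gives 537/512
G(bbrrrrrbbrrb) = { 0, 1, 33/32, 67/64, 537/512 | 269/256, 135/128, 17/16, 9/8, 5/4, 3/2, 2 } gives 1075/1024
G(bbrrrrrbbrrbb) = { 0, 1, 33/32, 67/64, 537/512, 1075/1024 | 269/256, 135/128, 17/16, 9/8, 5/4, 3/2, 2 } gives 2151/2048
G(bbrrrrrbbrrbbr) = { 0, 1, 33/32, 67/64, 537/512, 1075/1024 | 2151/2048, 269/256, 135/128, 17/16, 9/8, 5/4, 3/2, 2 } gives 4301/4096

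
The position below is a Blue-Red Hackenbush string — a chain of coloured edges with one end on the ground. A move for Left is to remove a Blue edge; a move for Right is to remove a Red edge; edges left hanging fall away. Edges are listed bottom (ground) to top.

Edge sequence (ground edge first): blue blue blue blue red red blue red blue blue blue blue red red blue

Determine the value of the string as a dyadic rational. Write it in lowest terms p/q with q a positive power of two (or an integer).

step 1: add blue to get b; options L={ 0 } R={ ∅ } gives 1
step 2: add blue to get bb; options L={ 0; 1 } R={ ∅ } gives 2
step 3: add blue to get bbb; options L={ 0; 1; 2 } R={ ∅ } gives 3
step 4: add blue to get bbbb; options L={ 0; 1; 2; 3 } R={ ∅ } gives 4
step 5: add red to get bbbbr; options L={ 0; 1; 2; 3 } R={ 4 } gives 7/2
step 6: add red to get bbbbrr; options L={ 0; 1; 2; 3 } R={ 7/2; 4 } gives 13/4
step 7: add blue to get bbbbrrb; options L={ 0; 1; 2; 3; 13/4 } R={ 7/2; 4 } gives 27/8
step 8: add red to get bbbbrrbr; options L={ 0; 1; 2; 3; 13/4 } R={ 27/8; 7/2; 4 } gives 53/16
step 9: add blue to get bbbbrrbrb; options L={ 0; 1; 2; 3; 13/4; 53/16 } R={ 27/8; 7/2; 4 } gives 107/32
step 10: add blue to get bbbbrrbrbb; options L={ 0; 1; 2; 3; 13/4; 53/16; 107/32 } R={ 27/8; 7/2; 4 } gives 215/64
step 11: add blue to get bbbbrrbrbbb; options L={ 0; 1; 2; 3; 13/4; 53/16; 107/32; 215/64 } R={ 27/8; 7/2; 4 } gives 431/128
step 12: add blue to get bbbbrrbrbbbb; options L={ 0; 1; 2; 3; 13/4; 53/16; 107/32; 215/64; 431/128 } R={ 27/8; 7/2; 4 } gives 863/256
step 13: add red to get bbbbrrbrbbbbr; options L={ 0; 1; 2; 3; 13/4; 53/16; 107/32; 215/64; 431/128 } R={ 863/256; 27/8; 7/2; 4 } gives 1725/512
step 14: add red to get bbbbrrbrbbbbrr; options L={ 0; 1; 2; 3; 13/4; 53/16; 107/32; 215/64; 431/128 } R={ 1725/512; 863/256; 27/8; 7/2; 4 } gives 3449/1024
step 15: add blue to get bbbbrrbrbbbbrrb; options L={ 0; 1; 2; 3; 13/4; 53/16; 107/32; 215/64; 431/128; 3449/1024 } R={ 1725/512; 863/256; 27/8; 7/2; 4 } gives 6899/2048

6899/2048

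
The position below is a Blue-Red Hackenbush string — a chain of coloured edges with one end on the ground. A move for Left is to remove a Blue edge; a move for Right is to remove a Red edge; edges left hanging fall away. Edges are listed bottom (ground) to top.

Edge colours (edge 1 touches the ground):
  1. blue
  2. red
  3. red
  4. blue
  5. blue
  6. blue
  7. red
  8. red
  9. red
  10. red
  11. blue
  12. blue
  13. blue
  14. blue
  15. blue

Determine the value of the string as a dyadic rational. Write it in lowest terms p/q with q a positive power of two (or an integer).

step 1: add blue to get b; options L={ 0 } R={ (no moves) } -> 1
step 2: add red to get br; options L={ 0 } R={ 1 } -> 1/2
step 3: add red to get brr; options L={ 0 } R={ 1/2; 1 } -> 1/4
step 4: add blue to get brrb; options L={ 0; 1/4 } R={ 1/2; 1 } -> 3/8
step 5: add blue to get brrbb; options L={ 0; 1/4; 3/8 } R={ 1/2; 1 } -> 7/16
step 6: add blue to get brrbbb; options L={ 0; 1/4; 3/8; 7/16 } R={ 1/2; 1 } -> 15/32
step 7: add red to get brrbbbr; options L={ 0; 1/4; 3/8; 7/16 } R={ 15/32; 1/2; 1 } -> 29/64
step 8: add red to get brrbbbrr; options L={ 0; 1/4; 3/8; 7/16 } R={ 29/64; 15/32; 1/2; 1 } -> 57/128
step 9: add red to get brrbbbrrr; options L={ 0; 1/4; 3/8; 7/16 } R={ 57/128; 29/64; 15/32; 1/2; 1 } -> 113/256
step 10: add red to get brrbbbrrrr; options L={ 0; 1/4; 3/8; 7/16 } R={ 113/256; 57/128; 29/64; 15/32; 1/2; 1 } -> 225/512
step 11: add blue to get brrbbbrrrrb; options L={ 0; 1/4; 3/8; 7/16; 225/512 } R={ 113/256; 57/128; 29/64; 15/32; 1/2; 1 } -> 451/1024
step 12: add blue to get brrbbbrrrrbb; options L={ 0; 1/4; 3/8; 7/16; 225/512; 451/1024 } R={ 113/256; 57/128; 29/64; 15/32; 1/2; 1 } -> 903/2048
step 13: add blue to get brrbbbrrrrbbb; options L={ 0; 1/4; 3/8; 7/16; 225/512; 451/1024; 903/2048 } R={ 113/256; 57/128; 29/64; 15/32; 1/2; 1 } -> 1807/4096
step 14: add blue to get brrbbbrrrrbbbb; options L={ 0; 1/4; 3/8; 7/16; 225/512; 451/1024; 903/2048; 1807/4096 } R={ 113/256; 57/128; 29/64; 15/32; 1/2; 1 } -> 3615/8192
step 15: add blue to get brrbbbrrrrbbbbb; options L={ 0; 1/4; 3/8; 7/16; 225/512; 451/1024; 903/2048; 1807/4096; 3615/8192 } R={ 113/256; 57/128; 29/64; 15/32; 1/2; 1 } -> 7231/16384

7231/16384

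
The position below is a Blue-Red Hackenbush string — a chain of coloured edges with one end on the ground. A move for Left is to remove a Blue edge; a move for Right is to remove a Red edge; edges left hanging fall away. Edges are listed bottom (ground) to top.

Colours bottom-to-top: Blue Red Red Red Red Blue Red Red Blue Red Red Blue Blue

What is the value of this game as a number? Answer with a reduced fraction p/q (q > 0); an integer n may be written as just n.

Build G(s[:k]) for k = 1..13, string s = Blue Red Red Red Red Blue Red Red Blue Red Red Blue Blue.
G_1 [B]  L=[0]  R=[·]  -> 1
G_2 [BR]  L=[0]  R=[1]  -> 1/2
G_3 [BRR]  L=[0]  R=[1/2,1]  -> 1/4
G_4 [BRRR]  L=[0]  R=[1/4,1/2,1]  -> 1/8
G_5 [BRRRR]  L=[0]  R=[1/8,1/4,1/2,1]  -> 1/16
G_6 [BRRRRB]  L=[0,1/16]  R=[1/8,1/4,1/2,1]  -> 3/32
G_7 [BRRRRBR]  L=[0,1/16]  R=[3/32,1/8,1/4,1/2,1]  -> 5/64
G_8 [BRRRRBRR]  L=[0,1/16]  R=[5/64,3/32,1/8,1/4,1/2,1]  -> 9/128
G_9 [BRRRRBRRB]  L=[0,1/16,9/128]  R=[5/64,3/32,1/8,1/4,1/2,1]  -> 19/256
G_10 [BRRRRBRRBR]  L=[0,1/16,9/128]  R=[19/256,5/64,3/32,1/8,1/4,1/2,1]  -> 37/512
G_11 [BRRRRBRRBRR]  L=[0,1/16,9/128]  R=[37/512,19/256,5/64,3/32,1/8,1/4,1/2,1]  -> 73/1024
G_12 [BRRRRBRRBRRB]  L=[0,1/16,9/128,73/1024]  R=[37/512,19/256,5/64,3/32,1/8,1/4,1/2,1]  -> 147/2048
G_13 [BRRRRBRRBRRBB]  L=[0,1/16,9/128,73/1024,147/2048]  R=[37/512,19/256,5/64,3/32,1/8,1/4,1/2,1]  -> 295/4096

295/4096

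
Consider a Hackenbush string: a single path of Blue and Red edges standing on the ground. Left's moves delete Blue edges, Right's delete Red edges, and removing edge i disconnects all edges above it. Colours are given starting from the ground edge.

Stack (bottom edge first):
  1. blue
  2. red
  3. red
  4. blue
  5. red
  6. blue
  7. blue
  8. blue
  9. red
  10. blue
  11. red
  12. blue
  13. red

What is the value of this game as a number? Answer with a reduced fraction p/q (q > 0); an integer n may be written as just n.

Recurse on prefixes of the 13-edge string blue red red blue red blue blue blue red blue red blue red:
G_1 [b]  L=[0]  R=[∅]  so 1
G_2 [br]  L=[0]  R=[1]  so 1/2
G_3 [brr]  L=[0]  R=[1/2,1]  so 1/4
G_4 [brrb]  L=[0,1/4]  R=[1/2,1]  so 3/8
G_5 [brrbr]  L=[0,1/4]  R=[3/8,1/2,1]  so 5/16
G_6 [brrbrb]  L=[0,1/4,5/16]  R=[3/8,1/2,1]  so 11/32
G_7 [brrbrbb]  L=[0,1/4,5/16,11/32]  R=[3/8,1/2,1]  so 23/64
G_8 [brrbrbbb]  L=[0,1/4,5/16,11/32,23/64]  R=[3/8,1/2,1]  so 47/128
G_9 [brrbrbbbr]  L=[0,1/4,5/16,11/32,23/64]  R=[47/128,3/8,1/2,1]  so 93/256
G_10 [brrbrbbbrb]  L=[0,1/4,5/16,11/32,23/64,93/256]  R=[47/128,3/8,1/2,1]  so 187/512
G_11 [brrbrbbbrbr]  L=[0,1/4,5/16,11/32,23/64,93/256]  R=[187/512,47/128,3/8,1/2,1]  so 373/1024
G_12 [brrbrbbbrbrb]  L=[0,1/4,5/16,11/32,23/64,93/256,373/1024]  R=[187/512,47/128,3/8,1/2,1]  so 747/2048
G_13 [brrbrbbbrbrbr]  L=[0,1/4,5/16,11/32,23/64,93/256,373/1024]  R=[747/2048,187/512,47/128,3/8,1/2,1]  so 1493/4096

1493/4096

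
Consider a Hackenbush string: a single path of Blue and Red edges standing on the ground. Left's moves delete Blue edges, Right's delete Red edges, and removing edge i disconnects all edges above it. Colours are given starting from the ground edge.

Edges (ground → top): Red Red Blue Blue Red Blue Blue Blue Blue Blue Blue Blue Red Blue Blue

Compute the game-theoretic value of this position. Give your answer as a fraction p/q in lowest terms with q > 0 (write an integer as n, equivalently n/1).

val(R) = { — | 0 } -> -1
val(RR) = { — | -1; 0 } -> -2
val(RRB) = { -2 | -1; 0 } -> -3/2
val(RRBB) = { -2; -3/2 | -1; 0 } -> -5/4
val(RRBBR) = { -2; -3/2 | -5/4; -1; 0 } -> -11/8
val(RRBBRB) = { -2; -3/2; -11/8 | -5/4; -1; 0 } -> -21/16
val(RRBBRBB) = { -2; -3/2; -11/8; -21/16 | -5/4; -1; 0 } -> -41/32
val(RRBBRBBB) = { -2; -3/2; -11/8; -21/16; -41/32 | -5/4; -1; 0 } -> -81/64
val(RRBBRBBBB) = { -2; -3/2; -11/8; -21/16; -41/32; -81/64 | -5/4; -1; 0 } -> -161/128
val(RRBBRBBBBB) = { -2; -3/2; -11/8; -21/16; -41/32; -81/64; -161/128 | -5/4; -1; 0 } -> -321/256
val(RRBBRBBBBBB) = { -2; -3/2; -11/8; -21/16; -41/32; -81/64; -161/128; -321/256 | -5/4; -1; 0 } -> -641/512
val(RRBBRBBBBBBB) = { -2; -3/2; -11/8; -21/16; -41/32; -81/64; -161/128; -321/256; -641/512 | -5/4; -1; 0 } -> -1281/1024
val(RRBBRBBBBBBBR) = { -2; -3/2; -11/8; -21/16; -41/32; -81/64; -161/128; -321/256; -641/512 | -1281/1024; -5/4; -1; 0 } -> -2563/2048
val(RRBBRBBBBBBBRB) = { -2; -3/2; -11/8; -21/16; -41/32; -81/64; -161/128; -321/256; -641/512; -2563/2048 | -1281/1024; -5/4; -1; 0 } -> -5125/4096
val(RRBBRBBBBBBBRBB) = { -2; -3/2; -11/8; -21/16; -41/32; -81/64; -161/128; -321/256; -641/512; -2563/2048; -5125/4096 | -1281/1024; -5/4; -1; 0 } -> -10249/8192

-10249/8192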